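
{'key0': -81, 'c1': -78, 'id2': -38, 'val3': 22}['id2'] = -38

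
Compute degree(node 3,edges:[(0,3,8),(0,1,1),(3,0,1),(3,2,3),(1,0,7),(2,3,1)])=incident: (0,3), (3,0), (3,2), (2,3)
= 4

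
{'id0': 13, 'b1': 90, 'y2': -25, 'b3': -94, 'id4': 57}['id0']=13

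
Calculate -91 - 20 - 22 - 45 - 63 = -241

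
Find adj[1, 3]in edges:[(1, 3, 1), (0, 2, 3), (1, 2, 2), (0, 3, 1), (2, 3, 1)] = 1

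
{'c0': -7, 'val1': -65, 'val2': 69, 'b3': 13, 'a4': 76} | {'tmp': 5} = {'c0': -7, 'val1': -65, 'val2': 69, 'b3': 13, 'a4': 76, 'tmp': 5}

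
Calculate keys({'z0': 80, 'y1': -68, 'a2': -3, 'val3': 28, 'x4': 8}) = ['z0', 'y1', 'a2', 'val3', 'x4']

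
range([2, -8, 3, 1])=11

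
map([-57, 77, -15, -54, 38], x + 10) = -57+10=-47, 77+10=87, -15+10=-5, -54+10=-44, 38+10=48
= [-47, 87, -5, -44, 48]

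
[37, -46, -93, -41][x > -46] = [37, -41]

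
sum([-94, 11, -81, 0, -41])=-205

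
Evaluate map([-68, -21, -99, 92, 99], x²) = [4624, 441, 9801, 8464, 9801]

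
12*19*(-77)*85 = -1492260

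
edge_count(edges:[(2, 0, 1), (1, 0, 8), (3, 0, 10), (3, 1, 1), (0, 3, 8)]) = 5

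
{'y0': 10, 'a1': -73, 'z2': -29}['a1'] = -73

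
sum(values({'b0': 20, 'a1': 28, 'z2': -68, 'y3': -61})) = -81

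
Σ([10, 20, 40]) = 70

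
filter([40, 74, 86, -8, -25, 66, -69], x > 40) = keep x where x > 40: 40✗, 74✓, 86✓, -8✗, -25✗, 66✓, -69✗
= [74, 86, 66]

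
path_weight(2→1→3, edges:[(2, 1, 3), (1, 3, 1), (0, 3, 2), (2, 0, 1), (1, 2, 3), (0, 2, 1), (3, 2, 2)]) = 4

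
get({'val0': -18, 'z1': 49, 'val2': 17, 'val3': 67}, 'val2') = 17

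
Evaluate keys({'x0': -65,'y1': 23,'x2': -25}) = ['x0', 'y1', 'x2']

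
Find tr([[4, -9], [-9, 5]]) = 9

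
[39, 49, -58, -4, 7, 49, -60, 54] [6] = -60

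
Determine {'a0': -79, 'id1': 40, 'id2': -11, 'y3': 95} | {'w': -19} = {'a0': -79, 'id1': 40, 'id2': -11, 'y3': 95, 'w': -19}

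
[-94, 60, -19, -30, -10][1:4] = [60, -19, -30]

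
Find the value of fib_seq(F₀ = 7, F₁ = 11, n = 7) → F_2 = F_1 + F_0 = 18
F_3 = F_2 + F_1 = 29
F_4 = F_3 + F_2 = 47
...
= [7, 11, 18, 29, 47, 76, 123]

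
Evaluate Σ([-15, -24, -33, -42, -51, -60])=-225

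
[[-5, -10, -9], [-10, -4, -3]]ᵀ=[[-5, -10], [-10, -4], [-9, -3]]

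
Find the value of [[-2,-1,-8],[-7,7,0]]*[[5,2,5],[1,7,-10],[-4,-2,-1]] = C[0][0] = (-2)*(5) + (-1)*(1) + (-8)*(-4) = 21
C[0][1] = (-2)*(2) + (-1)*(7) + (-8)*(-2) = 5
C[0][2] = (-2)*(5) + (-1)*(-10) + (-8)*(-1) = 8
C[1][0] = (-7)*(5) + (7)*(1) + (0)*(-4) = -28
C[1][1] = (-7)*(2) + (7)*(7) + (0)*(-2) = 35
C[1][2] = (-7)*(5) + (7)*(-10) + (0)*(-1) = -105
= [[21, 5, 8], [-28, 35, -105]]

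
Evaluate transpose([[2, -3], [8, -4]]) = [[2, 8], [-3, -4]]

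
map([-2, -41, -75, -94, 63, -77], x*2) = [-4, -82, -150, -188, 126, -154]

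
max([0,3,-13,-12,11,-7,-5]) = 11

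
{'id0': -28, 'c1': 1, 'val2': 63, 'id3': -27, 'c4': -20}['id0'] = -28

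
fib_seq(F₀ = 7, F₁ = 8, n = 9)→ [7, 8, 15, 23, 38, 61, 99, 160, 259]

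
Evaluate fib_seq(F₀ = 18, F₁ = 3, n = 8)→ F_2 = F_1 + F_0 = 21
F_3 = F_2 + F_1 = 24
F_4 = F_3 + F_2 = 45
...
= [18, 3, 21, 24, 45, 69, 114, 183]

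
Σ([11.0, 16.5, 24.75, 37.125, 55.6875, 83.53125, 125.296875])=353.890625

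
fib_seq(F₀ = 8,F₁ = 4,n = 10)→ F_2 = F_1 + F_0 = 12
F_3 = F_2 + F_1 = 16
F_4 = F_3 + F_2 = 28
...
= [8, 4, 12, 16, 28, 44, 72, 116, 188, 304]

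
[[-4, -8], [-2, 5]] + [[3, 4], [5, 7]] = [[-1, -4], [3, 12]]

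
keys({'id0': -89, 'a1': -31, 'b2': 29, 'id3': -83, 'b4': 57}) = ['id0', 'a1', 'b2', 'id3', 'b4']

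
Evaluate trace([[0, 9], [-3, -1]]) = diagonal: 0 + (-1)
= -1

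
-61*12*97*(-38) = 2698152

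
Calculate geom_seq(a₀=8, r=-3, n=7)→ a_0 = 8*(-3)^0 = 8
a_1 = 8*(-3)^1 = -24
a_2 = 8*(-3)^2 = 72
...
= [8, -24, 72, -216, 648, -1944, 5832]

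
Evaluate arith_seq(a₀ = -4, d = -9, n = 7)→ [-4, -13, -22, -31, -40, -49, -58]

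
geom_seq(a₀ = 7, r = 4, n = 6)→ a_0 = 7*4^0 = 7
a_1 = 7*4^1 = 28
a_2 = 7*4^2 = 112
...
= [7, 28, 112, 448, 1792, 7168]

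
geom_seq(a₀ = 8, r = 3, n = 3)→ a_0 = 8*3^0 = 8
a_1 = 8*3^1 = 24
a_2 = 8*3^2 = 72
= [8, 24, 72]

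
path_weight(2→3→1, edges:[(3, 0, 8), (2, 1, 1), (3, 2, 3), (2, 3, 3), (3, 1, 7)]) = w(2→3)=3 + w(3→1)=7
= 10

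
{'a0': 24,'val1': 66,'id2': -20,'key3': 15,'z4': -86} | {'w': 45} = {'a0': 24, 'val1': 66, 'id2': -20, 'key3': 15, 'z4': -86, 'w': 45}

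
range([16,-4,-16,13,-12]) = 32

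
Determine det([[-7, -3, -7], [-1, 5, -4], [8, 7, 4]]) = (1)*(-7)*det([[5, -4], [7, 4]]) + (-1)*(-3)*det([[-1, -4], [8, 4]]) + (1)*(-7)*det([[-1, 5], [8, 7]])
= -336 + 84 + 329
= 77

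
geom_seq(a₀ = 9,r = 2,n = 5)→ [9, 18, 36, 72, 144]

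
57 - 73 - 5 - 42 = -63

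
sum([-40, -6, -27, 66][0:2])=slice → [-40, -6]
(-40) + (-6)
= -46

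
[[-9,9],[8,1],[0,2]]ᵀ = [[-9, 8, 0], [9, 1, 2]]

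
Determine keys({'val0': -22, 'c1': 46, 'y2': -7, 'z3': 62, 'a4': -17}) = ['val0', 'c1', 'y2', 'z3', 'a4']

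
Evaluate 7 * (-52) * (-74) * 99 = 2666664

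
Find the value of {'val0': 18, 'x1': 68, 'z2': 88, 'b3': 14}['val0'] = 18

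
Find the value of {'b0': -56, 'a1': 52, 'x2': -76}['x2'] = -76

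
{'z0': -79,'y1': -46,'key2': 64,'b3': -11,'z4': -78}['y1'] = -46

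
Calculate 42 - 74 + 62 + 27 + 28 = 85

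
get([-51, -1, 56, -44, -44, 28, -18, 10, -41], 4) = -44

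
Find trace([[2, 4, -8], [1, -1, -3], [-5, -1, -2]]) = diagonal: 2 + (-1) + (-2)
= -1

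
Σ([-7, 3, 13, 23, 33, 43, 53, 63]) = 224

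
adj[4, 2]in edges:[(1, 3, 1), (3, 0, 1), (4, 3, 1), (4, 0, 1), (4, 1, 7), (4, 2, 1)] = 1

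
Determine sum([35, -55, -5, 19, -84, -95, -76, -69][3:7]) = slice → [19, -84, -95, -76]
19 + (-84) + (-95) + (-76)
= -236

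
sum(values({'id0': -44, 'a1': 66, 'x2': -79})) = (-44) + 66 + (-79)
= -57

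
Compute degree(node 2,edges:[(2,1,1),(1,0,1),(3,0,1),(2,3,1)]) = 2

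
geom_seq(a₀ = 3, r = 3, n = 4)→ a_0 = 3*3^0 = 3
a_1 = 3*3^1 = 9
a_2 = 3*3^2 = 27
...
= [3, 9, 27, 81]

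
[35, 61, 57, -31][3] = -31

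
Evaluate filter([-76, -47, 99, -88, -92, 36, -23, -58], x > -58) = [-47, 99, 36, -23]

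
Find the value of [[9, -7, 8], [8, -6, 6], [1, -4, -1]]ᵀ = [[9, 8, 1], [-7, -6, -4], [8, 6, -1]]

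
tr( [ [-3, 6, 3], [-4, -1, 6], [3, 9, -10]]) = diagonal: (-3) + (-1) + (-10)
= -14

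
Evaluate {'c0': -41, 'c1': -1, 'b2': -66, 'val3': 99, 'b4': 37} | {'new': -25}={'c0': -41, 'c1': -1, 'b2': -66, 'val3': 99, 'b4': 37, 'new': -25}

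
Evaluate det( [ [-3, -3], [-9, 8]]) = -51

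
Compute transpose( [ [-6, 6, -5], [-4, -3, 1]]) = [[-6, -4], [6, -3], [-5, 1]]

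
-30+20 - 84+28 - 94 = -160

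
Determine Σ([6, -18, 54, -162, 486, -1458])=-1092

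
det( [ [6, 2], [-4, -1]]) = (6)*(-1) - (2)*(-4)
= 2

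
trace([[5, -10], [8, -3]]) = 2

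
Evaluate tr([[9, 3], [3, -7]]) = diagonal: 9 + (-7)
= 2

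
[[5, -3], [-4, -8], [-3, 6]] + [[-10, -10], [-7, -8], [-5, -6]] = [[-5, -13], [-11, -16], [-8, 0]]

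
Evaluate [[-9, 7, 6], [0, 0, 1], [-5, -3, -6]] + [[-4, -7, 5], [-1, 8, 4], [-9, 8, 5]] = [[-13, 0, 11], [-1, 8, 5], [-14, 5, -1]]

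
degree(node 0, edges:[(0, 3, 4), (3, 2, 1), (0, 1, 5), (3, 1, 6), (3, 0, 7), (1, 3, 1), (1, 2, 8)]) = 3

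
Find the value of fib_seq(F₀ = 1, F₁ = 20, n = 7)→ F_2 = F_1 + F_0 = 21
F_3 = F_2 + F_1 = 41
F_4 = F_3 + F_2 = 62
...
= [1, 20, 21, 41, 62, 103, 165]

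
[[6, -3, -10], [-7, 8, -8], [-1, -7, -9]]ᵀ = [[6, -7, -1], [-3, 8, -7], [-10, -8, -9]]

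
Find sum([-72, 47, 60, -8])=(-72) + 47 + 60 + (-8)
= 27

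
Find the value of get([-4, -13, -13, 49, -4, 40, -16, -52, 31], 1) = -13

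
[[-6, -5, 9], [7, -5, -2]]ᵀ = [[-6, 7], [-5, -5], [9, -2]]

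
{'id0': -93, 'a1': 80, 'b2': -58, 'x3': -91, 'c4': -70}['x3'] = -91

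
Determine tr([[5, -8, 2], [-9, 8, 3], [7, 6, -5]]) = diagonal: 5 + 8 + (-5)
= 8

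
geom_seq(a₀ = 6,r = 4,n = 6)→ [6, 24, 96, 384, 1536, 6144]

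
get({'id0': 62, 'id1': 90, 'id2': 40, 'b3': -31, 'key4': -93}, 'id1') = 90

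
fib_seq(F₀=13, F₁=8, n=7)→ [13, 8, 21, 29, 50, 79, 129]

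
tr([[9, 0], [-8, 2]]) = diagonal: 9 + 2
= 11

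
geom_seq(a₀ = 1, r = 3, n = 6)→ a_0 = 1*3^0 = 1
a_1 = 1*3^1 = 3
a_2 = 1*3^2 = 9
...
= [1, 3, 9, 27, 81, 243]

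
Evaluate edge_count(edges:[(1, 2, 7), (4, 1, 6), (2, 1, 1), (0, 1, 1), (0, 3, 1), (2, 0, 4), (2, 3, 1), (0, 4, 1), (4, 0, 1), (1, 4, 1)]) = 10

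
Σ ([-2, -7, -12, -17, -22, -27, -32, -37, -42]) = (-2) + (-7) + (-12) + (-17) + (-22) + (-27) + (-32) + (-37) + (-42)
= -198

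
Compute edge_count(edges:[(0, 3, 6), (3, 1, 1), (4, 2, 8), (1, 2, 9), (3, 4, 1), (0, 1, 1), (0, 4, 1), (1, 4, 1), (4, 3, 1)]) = 9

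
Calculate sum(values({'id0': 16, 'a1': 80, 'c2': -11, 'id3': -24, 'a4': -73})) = -12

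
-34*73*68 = -168776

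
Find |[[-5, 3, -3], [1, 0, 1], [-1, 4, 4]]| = -7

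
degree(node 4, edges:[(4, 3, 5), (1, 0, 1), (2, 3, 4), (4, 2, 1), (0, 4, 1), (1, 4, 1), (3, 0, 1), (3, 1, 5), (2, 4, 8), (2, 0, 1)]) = incident: (4,3), (4,2), (0,4), (1,4), (2,4)
= 5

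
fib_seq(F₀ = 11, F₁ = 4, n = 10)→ F_2 = F_1 + F_0 = 15
F_3 = F_2 + F_1 = 19
F_4 = F_3 + F_2 = 34
...
= [11, 4, 15, 19, 34, 53, 87, 140, 227, 367]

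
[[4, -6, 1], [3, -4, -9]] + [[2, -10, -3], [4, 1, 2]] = [[6, -16, -2], [7, -3, -7]]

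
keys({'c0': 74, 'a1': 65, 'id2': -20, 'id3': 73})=['c0', 'a1', 'id2', 'id3']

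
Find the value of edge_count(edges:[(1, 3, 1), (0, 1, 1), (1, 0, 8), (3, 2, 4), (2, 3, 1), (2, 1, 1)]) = 6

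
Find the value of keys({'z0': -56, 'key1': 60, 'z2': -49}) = ['z0', 'key1', 'z2']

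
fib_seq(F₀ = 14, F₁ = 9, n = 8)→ F_2 = F_1 + F_0 = 23
F_3 = F_2 + F_1 = 32
F_4 = F_3 + F_2 = 55
...
= [14, 9, 23, 32, 55, 87, 142, 229]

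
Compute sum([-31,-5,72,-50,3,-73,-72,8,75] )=(-31) + (-5) + 72 + (-50) + 3 + (-73) + (-72) + 8 + 75
= -73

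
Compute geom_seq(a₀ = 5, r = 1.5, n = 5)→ [5.0, 7.5, 11.25, 16.875, 25.3125]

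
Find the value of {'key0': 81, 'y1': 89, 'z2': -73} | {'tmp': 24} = {'key0': 81, 'y1': 89, 'z2': -73, 'tmp': 24}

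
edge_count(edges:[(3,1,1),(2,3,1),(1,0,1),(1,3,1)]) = 4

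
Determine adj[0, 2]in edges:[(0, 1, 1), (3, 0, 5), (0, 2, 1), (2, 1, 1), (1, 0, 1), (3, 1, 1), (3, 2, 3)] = 1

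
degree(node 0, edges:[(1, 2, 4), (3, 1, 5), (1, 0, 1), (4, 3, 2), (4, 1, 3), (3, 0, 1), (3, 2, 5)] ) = incident: (1,0), (3,0)
= 2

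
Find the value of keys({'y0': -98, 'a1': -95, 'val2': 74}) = ['y0', 'a1', 'val2']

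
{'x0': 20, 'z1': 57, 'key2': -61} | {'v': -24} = {'x0': 20, 'z1': 57, 'key2': -61, 'v': -24}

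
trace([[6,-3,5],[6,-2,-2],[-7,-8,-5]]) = diagonal: 6 + (-2) + (-5)
= -1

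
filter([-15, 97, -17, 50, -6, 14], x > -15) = [97, 50, -6, 14]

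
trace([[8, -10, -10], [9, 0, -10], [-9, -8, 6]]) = 14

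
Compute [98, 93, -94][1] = 93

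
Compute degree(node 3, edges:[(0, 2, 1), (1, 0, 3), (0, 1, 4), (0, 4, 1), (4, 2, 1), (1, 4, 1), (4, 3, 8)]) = 1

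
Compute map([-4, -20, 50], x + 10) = -4+10=6, -20+10=-10, 50+10=60
= [6, -10, 60]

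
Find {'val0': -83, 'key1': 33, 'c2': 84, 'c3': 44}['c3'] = 44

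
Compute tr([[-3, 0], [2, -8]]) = diagonal: (-3) + (-8)
= -11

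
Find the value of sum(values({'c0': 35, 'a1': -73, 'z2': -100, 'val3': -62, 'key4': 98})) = -102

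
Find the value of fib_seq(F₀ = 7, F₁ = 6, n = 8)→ F_2 = F_1 + F_0 = 13
F_3 = F_2 + F_1 = 19
F_4 = F_3 + F_2 = 32
...
= [7, 6, 13, 19, 32, 51, 83, 134]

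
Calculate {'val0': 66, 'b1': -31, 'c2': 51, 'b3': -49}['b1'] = -31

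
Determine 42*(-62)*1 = -2604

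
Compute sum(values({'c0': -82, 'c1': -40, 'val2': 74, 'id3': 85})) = 37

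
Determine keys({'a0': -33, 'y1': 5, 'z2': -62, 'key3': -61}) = ['a0', 'y1', 'z2', 'key3']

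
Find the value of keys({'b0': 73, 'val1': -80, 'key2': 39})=['b0', 'val1', 'key2']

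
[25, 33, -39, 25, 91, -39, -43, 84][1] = 33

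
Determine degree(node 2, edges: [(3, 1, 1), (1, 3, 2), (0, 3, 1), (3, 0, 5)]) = incident: none
= 0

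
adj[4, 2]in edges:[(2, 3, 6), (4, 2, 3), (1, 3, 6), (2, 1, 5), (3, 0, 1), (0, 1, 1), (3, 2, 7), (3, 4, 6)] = 3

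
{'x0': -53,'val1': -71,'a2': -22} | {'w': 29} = {'x0': -53, 'val1': -71, 'a2': -22, 'w': 29}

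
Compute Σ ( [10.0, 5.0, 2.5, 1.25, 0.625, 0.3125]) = 10.0 + 5.0 + 2.5 + 1.25 + 0.625 + 0.3125
= 19.6875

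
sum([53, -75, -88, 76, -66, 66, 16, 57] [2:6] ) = -12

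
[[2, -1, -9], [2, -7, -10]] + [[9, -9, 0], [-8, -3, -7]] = [[11, -10, -9], [-6, -10, -17]]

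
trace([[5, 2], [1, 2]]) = diagonal: 5 + 2
= 7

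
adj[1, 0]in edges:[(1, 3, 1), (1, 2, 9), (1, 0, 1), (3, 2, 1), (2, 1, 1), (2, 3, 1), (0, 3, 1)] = 1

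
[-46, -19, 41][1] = -19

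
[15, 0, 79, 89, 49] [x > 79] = keep x where x > 79: 15✗, 0✗, 79✗, 89✓, 49✗
= [89]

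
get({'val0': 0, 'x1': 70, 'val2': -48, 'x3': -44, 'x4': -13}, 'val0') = 0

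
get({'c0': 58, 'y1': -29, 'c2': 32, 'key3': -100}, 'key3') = -100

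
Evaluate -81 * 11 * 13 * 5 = -57915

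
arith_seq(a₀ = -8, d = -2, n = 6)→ [-8, -10, -12, -14, -16, -18]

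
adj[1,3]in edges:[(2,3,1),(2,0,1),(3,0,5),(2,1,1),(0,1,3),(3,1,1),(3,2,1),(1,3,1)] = 1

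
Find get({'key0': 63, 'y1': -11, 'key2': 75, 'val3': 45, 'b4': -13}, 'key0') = 63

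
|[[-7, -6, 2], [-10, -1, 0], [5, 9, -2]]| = -64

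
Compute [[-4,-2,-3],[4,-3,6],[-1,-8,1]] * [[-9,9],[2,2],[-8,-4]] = C[0][0] = (-4)*(-9) + (-2)*(2) + (-3)*(-8) = 56
C[0][1] = (-4)*(9) + (-2)*(2) + (-3)*(-4) = -28
C[1][0] = (4)*(-9) + (-3)*(2) + (6)*(-8) = -90
C[1][1] = (4)*(9) + (-3)*(2) + (6)*(-4) = 6
C[2][0] = (-1)*(-9) + (-8)*(2) + (1)*(-8) = -15
C[2][1] = (-1)*(9) + (-8)*(2) + (1)*(-4) = -29
= [[56, -28], [-90, 6], [-15, -29]]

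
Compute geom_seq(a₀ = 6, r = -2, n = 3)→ [6, -12, 24]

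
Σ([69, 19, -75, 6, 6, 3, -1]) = 27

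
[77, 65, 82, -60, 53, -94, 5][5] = -94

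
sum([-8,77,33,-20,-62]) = (-8) + 77 + 33 + (-20) + (-62)
= 20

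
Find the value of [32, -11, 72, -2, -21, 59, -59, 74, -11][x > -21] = keep x where x > -21: 32✓, -11✓, 72✓, -2✓, -21✗, 59✓, -59✗, 74✓, -11✓
= [32, -11, 72, -2, 59, 74, -11]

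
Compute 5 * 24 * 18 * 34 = 73440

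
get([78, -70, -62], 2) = -62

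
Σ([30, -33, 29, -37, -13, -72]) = 30 + (-33) + 29 + (-37) + (-13) + (-72)
= -96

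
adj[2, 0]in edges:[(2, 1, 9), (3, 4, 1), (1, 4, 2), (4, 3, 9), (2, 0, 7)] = 7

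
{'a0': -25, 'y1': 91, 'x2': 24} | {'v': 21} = {'a0': -25, 'y1': 91, 'x2': 24, 'v': 21}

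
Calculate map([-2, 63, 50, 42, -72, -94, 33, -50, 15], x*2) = -2*2=-4, 63*2=126, 50*2=100, 42*2=84, -72*2=-144, -94*2=-188, 33*2=66, -50*2=-100, 15*2=30
= [-4, 126, 100, 84, -144, -188, 66, -100, 30]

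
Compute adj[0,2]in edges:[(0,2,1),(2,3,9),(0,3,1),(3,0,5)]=1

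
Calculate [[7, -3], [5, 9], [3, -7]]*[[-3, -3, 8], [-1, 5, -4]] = C[0][0] = (7)*(-3) + (-3)*(-1) = -18
C[0][1] = (7)*(-3) + (-3)*(5) = -36
C[0][2] = (7)*(8) + (-3)*(-4) = 68
C[1][0] = (5)*(-3) + (9)*(-1) = -24
C[1][1] = (5)*(-3) + (9)*(5) = 30
C[1][2] = (5)*(8) + (9)*(-4) = 4
... (3 more cells)
= [[-18, -36, 68], [-24, 30, 4], [-2, -44, 52]]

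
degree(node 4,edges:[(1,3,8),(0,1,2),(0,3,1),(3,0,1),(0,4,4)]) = 1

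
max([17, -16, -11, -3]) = 17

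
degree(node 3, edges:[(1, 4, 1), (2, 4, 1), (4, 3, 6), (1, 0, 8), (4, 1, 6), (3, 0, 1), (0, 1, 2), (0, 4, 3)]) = incident: (4,3), (3,0)
= 2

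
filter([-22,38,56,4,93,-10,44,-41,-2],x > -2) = [38, 56, 4, 93, 44]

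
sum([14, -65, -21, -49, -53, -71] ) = -245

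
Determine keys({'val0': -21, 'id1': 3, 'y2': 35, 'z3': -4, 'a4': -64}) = ['val0', 'id1', 'y2', 'z3', 'a4']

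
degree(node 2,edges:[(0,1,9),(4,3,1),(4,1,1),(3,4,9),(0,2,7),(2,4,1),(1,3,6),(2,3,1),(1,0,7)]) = incident: (0,2), (2,4), (2,3)
= 3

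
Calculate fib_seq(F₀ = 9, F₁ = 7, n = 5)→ [9, 7, 16, 23, 39]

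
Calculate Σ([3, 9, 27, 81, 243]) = 363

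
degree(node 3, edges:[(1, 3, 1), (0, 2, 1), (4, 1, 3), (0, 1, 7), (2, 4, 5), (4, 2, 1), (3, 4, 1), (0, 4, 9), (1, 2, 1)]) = incident: (1,3), (3,4)
= 2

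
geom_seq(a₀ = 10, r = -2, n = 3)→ [10, -20, 40]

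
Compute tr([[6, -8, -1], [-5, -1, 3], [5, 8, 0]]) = 5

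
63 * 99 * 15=93555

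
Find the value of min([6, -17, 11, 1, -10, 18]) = -17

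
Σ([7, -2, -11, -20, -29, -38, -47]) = -140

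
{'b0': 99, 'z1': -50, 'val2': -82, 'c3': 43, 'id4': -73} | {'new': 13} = {'b0': 99, 'z1': -50, 'val2': -82, 'c3': 43, 'id4': -73, 'new': 13}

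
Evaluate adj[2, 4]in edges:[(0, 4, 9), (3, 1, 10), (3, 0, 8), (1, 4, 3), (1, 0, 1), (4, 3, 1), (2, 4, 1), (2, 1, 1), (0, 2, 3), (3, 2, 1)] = 1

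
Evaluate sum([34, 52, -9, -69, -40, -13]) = 34 + 52 + (-9) + (-69) + (-40) + (-13)
= -45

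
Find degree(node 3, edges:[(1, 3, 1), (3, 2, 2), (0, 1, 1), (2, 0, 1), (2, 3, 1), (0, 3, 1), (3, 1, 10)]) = incident: (1,3), (3,2), (2,3), (0,3), (3,1)
= 5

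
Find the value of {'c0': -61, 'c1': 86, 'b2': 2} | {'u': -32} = {'c0': -61, 'c1': 86, 'b2': 2, 'u': -32}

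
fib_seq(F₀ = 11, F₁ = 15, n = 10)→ [11, 15, 26, 41, 67, 108, 175, 283, 458, 741]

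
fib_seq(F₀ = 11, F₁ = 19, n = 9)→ [11, 19, 30, 49, 79, 128, 207, 335, 542]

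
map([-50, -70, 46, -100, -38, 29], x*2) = -50*2=-100, -70*2=-140, 46*2=92, -100*2=-200, -38*2=-76, 29*2=58
= [-100, -140, 92, -200, -76, 58]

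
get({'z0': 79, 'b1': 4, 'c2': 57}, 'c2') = 57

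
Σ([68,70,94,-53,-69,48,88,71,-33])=68 + 70 + 94 + (-53) + (-69) + 48 + 88 + 71 + (-33)
= 284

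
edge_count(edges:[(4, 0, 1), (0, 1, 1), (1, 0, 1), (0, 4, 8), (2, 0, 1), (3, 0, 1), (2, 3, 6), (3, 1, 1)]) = 8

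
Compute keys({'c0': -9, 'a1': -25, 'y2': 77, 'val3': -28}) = ['c0', 'a1', 'y2', 'val3']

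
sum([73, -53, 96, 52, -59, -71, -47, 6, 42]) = 73 + (-53) + 96 + 52 + (-59) + (-71) + (-47) + 6 + 42
= 39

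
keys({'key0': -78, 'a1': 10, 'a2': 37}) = ['key0', 'a1', 'a2']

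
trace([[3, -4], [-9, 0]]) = diagonal: 3 + 0
= 3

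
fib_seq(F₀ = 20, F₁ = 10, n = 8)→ [20, 10, 30, 40, 70, 110, 180, 290]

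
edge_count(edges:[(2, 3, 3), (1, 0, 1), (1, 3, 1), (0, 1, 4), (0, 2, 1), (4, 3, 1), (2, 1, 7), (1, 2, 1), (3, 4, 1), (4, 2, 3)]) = 10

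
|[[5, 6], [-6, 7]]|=71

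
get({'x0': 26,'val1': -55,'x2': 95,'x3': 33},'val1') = -55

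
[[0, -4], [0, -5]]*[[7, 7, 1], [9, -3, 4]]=[[-36, 12, -16], [-45, 15, -20]]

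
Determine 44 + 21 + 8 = 73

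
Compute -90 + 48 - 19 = -61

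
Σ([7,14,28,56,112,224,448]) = 889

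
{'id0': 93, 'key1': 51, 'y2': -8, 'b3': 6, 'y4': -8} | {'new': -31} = {'id0': 93, 'key1': 51, 'y2': -8, 'b3': 6, 'y4': -8, 'new': -31}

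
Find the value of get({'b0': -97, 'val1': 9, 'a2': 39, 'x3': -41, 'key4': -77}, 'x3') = -41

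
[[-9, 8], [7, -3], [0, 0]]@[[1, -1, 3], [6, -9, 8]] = C[0][0] = (-9)*(1) + (8)*(6) = 39
C[0][1] = (-9)*(-1) + (8)*(-9) = -63
C[0][2] = (-9)*(3) + (8)*(8) = 37
C[1][0] = (7)*(1) + (-3)*(6) = -11
C[1][1] = (7)*(-1) + (-3)*(-9) = 20
C[1][2] = (7)*(3) + (-3)*(8) = -3
... (3 more cells)
= [[39, -63, 37], [-11, 20, -3], [0, 0, 0]]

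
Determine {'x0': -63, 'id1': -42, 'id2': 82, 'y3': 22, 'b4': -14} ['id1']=-42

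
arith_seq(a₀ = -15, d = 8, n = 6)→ a_0 = -15 + 0*8 = -15
a_1 = -15 + 1*8 = -7
a_2 = -15 + 2*8 = 1
...
= [-15, -7, 1, 9, 17, 25]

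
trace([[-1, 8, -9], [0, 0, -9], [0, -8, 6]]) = diagonal: (-1) + 0 + 6
= 5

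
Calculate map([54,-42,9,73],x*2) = [108, -84, 18, 146]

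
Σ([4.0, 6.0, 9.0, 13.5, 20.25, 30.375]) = 4.0 + 6.0 + 9.0 + 13.5 + 20.25 + 30.375
= 83.125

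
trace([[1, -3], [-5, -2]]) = -1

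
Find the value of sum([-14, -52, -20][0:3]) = slice → [-14, -52, -20]
(-14) + (-52) + (-20)
= -86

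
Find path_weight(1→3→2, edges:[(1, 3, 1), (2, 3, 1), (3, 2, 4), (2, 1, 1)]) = 5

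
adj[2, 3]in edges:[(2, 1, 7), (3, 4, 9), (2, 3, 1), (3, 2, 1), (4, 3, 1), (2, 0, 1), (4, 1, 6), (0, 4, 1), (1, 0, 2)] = 1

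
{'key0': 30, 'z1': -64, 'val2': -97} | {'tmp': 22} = {'key0': 30, 'z1': -64, 'val2': -97, 'tmp': 22}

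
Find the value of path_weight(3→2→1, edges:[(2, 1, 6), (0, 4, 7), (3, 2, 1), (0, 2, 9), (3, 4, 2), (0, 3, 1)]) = 7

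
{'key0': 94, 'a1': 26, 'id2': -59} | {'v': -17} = {'key0': 94, 'a1': 26, 'id2': -59, 'v': -17}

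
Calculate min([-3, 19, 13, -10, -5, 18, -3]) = -10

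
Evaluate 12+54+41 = 107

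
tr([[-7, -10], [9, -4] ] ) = diagonal: (-7) + (-4)
= -11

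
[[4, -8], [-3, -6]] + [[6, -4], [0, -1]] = [[10, -12], [-3, -7]]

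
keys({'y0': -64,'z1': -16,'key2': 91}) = ['y0', 'z1', 'key2']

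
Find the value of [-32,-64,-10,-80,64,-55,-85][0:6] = [-32, -64, -10, -80, 64, -55]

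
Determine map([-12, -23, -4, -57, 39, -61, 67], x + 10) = -12+10=-2, -23+10=-13, -4+10=6, -57+10=-47, 39+10=49, -61+10=-51, 67+10=77
= [-2, -13, 6, -47, 49, -51, 77]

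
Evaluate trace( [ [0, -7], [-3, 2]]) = diagonal: 0 + 2
= 2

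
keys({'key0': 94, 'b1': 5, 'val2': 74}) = ['key0', 'b1', 'val2']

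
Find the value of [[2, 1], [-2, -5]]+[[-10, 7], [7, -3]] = [[-8, 8], [5, -8]]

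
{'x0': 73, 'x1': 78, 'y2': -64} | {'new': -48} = {'x0': 73, 'x1': 78, 'y2': -64, 'new': -48}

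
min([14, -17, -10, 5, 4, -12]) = -17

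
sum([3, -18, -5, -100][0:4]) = slice → [3, -18, -5, -100]
3 + (-18) + (-5) + (-100)
= -120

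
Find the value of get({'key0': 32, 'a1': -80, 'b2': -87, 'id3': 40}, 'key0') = 32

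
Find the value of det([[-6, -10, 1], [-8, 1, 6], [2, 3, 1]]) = (1)*(-6)*det([[1, 6], [3, 1]]) + (-1)*(-10)*det([[-8, 6], [2, 1]]) + (1)*(1)*det([[-8, 1], [2, 3]])
= 102 + -200 + -26
= -124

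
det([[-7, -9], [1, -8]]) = 65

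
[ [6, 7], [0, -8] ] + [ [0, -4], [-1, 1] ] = [[6, 3], [-1, -7]]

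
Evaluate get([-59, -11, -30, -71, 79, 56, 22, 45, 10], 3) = -71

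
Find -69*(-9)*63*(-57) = -2230011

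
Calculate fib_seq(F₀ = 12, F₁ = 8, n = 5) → [12, 8, 20, 28, 48]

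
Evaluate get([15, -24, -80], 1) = -24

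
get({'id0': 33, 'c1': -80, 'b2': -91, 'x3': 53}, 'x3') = 53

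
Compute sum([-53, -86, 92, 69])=(-53) + (-86) + 92 + 69
= 22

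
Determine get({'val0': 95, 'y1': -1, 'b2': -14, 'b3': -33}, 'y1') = -1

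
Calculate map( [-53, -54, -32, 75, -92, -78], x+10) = [-43, -44, -22, 85, -82, -68]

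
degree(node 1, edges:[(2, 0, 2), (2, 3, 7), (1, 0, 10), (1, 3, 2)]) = 2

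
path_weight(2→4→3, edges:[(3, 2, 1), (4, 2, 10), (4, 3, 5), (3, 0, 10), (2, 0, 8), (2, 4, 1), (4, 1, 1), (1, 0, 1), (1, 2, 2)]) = w(2→4)=1 + w(4→3)=5
= 6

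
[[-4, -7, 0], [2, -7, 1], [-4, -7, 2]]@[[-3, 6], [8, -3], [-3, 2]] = C[0][0] = (-4)*(-3) + (-7)*(8) + (0)*(-3) = -44
C[0][1] = (-4)*(6) + (-7)*(-3) + (0)*(2) = -3
C[1][0] = (2)*(-3) + (-7)*(8) + (1)*(-3) = -65
C[1][1] = (2)*(6) + (-7)*(-3) + (1)*(2) = 35
C[2][0] = (-4)*(-3) + (-7)*(8) + (2)*(-3) = -50
C[2][1] = (-4)*(6) + (-7)*(-3) + (2)*(2) = 1
= [[-44, -3], [-65, 35], [-50, 1]]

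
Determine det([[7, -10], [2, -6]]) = (7)*(-6) - (-10)*(2)
= -22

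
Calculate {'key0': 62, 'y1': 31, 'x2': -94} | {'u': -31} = {'key0': 62, 'y1': 31, 'x2': -94, 'u': -31}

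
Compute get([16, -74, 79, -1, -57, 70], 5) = 70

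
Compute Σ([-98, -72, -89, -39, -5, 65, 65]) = -173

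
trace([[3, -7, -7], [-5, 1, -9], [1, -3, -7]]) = -3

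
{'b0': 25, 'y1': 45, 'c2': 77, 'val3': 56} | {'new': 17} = {'b0': 25, 'y1': 45, 'c2': 77, 'val3': 56, 'new': 17}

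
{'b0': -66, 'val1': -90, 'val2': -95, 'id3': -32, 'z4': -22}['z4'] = -22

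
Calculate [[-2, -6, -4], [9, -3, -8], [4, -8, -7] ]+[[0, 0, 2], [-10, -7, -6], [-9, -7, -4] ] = [[-2, -6, -2], [-1, -10, -14], [-5, -15, -11]]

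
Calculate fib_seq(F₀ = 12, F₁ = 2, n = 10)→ F_2 = F_1 + F_0 = 14
F_3 = F_2 + F_1 = 16
F_4 = F_3 + F_2 = 30
...
= [12, 2, 14, 16, 30, 46, 76, 122, 198, 320]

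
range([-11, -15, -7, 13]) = 28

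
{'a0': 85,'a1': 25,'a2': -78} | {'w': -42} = {'a0': 85, 'a1': 25, 'a2': -78, 'w': -42}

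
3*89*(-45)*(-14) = 168210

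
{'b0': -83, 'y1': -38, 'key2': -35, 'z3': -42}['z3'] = -42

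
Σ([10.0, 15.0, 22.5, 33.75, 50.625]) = 10.0 + 15.0 + 22.5 + 33.75 + 50.625
= 131.875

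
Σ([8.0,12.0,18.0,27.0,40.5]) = 8.0 + 12.0 + 18.0 + 27.0 + 40.5
= 105.5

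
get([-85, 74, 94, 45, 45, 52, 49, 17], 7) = 17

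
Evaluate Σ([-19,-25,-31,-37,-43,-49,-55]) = (-19) + (-25) + (-31) + (-37) + (-43) + (-49) + (-55)
= -259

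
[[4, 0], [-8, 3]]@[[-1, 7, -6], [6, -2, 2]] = [[-4, 28, -24], [26, -62, 54]]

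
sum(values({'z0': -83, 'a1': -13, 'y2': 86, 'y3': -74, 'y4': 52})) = -32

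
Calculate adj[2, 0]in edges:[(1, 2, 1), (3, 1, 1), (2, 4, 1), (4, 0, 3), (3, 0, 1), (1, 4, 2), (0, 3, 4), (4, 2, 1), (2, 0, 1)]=1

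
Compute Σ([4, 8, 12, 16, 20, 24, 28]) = 112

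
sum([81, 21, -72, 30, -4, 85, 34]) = 81 + 21 + (-72) + 30 + (-4) + 85 + 34
= 175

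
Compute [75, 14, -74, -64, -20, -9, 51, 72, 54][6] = 51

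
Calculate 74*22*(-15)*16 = -390720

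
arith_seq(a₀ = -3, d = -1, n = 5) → [-3, -4, -5, -6, -7]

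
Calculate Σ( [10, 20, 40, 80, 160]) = 10 + 20 + 40 + 80 + 160
= 310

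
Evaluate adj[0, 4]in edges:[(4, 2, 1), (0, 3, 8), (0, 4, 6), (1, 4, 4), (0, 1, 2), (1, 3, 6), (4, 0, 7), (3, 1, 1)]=6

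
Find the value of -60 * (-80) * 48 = 230400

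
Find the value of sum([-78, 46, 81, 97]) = (-78) + 46 + 81 + 97
= 146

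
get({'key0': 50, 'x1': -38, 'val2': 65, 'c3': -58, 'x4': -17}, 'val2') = 65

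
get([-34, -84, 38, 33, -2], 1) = -84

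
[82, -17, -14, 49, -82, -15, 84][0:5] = [82, -17, -14, 49, -82]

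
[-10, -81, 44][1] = -81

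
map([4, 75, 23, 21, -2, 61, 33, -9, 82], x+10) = 4+10=14, 75+10=85, 23+10=33, 21+10=31, -2+10=8, 61+10=71, 33+10=43, -9+10=1, 82+10=92
= [14, 85, 33, 31, 8, 71, 43, 1, 92]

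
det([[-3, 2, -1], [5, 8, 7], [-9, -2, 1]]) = -264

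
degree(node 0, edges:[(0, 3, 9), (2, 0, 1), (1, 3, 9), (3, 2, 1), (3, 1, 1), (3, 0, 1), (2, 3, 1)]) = incident: (0,3), (2,0), (3,0)
= 3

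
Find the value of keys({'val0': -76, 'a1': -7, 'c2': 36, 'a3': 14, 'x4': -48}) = ['val0', 'a1', 'c2', 'a3', 'x4']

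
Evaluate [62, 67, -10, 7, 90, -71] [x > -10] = [62, 67, 7, 90]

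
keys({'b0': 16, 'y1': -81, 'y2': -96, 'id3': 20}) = ['b0', 'y1', 'y2', 'id3']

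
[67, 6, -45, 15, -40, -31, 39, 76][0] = 67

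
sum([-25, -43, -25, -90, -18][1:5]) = -176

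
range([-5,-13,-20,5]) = 25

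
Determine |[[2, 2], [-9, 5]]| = 28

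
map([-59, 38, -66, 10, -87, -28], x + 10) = [-49, 48, -56, 20, -77, -18]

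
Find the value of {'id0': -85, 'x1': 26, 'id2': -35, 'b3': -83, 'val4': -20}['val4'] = -20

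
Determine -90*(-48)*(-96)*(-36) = 14929920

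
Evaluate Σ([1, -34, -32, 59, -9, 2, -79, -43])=-135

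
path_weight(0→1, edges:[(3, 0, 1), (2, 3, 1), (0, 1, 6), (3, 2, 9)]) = w(0→1)=6
= 6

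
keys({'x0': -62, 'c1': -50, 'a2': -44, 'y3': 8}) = ['x0', 'c1', 'a2', 'y3']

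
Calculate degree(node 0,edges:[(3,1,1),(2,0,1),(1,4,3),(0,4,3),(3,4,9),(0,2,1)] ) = 3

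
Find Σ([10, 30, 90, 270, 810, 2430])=10 + 30 + 90 + 270 + 810 + 2430
= 3640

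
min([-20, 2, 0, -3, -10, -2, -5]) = -20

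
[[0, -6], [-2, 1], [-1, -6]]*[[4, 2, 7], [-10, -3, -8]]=C[0][0] = (0)*(4) + (-6)*(-10) = 60
C[0][1] = (0)*(2) + (-6)*(-3) = 18
C[0][2] = (0)*(7) + (-6)*(-8) = 48
C[1][0] = (-2)*(4) + (1)*(-10) = -18
C[1][1] = (-2)*(2) + (1)*(-3) = -7
C[1][2] = (-2)*(7) + (1)*(-8) = -22
... (3 more cells)
= [[60, 18, 48], [-18, -7, -22], [56, 16, 41]]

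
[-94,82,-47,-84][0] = -94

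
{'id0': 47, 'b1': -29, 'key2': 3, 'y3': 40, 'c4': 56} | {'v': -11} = {'id0': 47, 'b1': -29, 'key2': 3, 'y3': 40, 'c4': 56, 'v': -11}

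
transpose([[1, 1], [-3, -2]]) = [[1, -3], [1, -2]]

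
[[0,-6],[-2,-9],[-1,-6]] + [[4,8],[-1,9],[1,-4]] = [[4, 2], [-3, 0], [0, -10]]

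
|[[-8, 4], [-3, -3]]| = (-8)*(-3) - (4)*(-3)
= 36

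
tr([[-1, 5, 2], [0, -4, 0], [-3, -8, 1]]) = -4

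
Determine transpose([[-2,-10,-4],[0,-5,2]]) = [[-2, 0], [-10, -5], [-4, 2]]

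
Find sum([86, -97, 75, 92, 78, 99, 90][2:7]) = 434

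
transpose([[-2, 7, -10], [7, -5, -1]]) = [[-2, 7], [7, -5], [-10, -1]]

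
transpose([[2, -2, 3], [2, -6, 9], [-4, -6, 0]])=[[2, 2, -4], [-2, -6, -6], [3, 9, 0]]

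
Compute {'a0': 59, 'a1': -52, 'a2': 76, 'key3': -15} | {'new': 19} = {'a0': 59, 'a1': -52, 'a2': 76, 'key3': -15, 'new': 19}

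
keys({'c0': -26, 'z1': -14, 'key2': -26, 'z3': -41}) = ['c0', 'z1', 'key2', 'z3']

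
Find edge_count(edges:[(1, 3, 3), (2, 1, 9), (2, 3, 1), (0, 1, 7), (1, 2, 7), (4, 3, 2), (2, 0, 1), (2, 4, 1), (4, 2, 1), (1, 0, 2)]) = 10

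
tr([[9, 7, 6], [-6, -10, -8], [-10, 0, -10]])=diagonal: 9 + (-10) + (-10)
= -11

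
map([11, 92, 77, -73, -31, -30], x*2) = 11*2=22, 92*2=184, 77*2=154, -73*2=-146, -31*2=-62, -30*2=-60
= [22, 184, 154, -146, -62, -60]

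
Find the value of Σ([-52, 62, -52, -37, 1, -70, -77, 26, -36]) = (-52) + 62 + (-52) + (-37) + 1 + (-70) + (-77) + 26 + (-36)
= -235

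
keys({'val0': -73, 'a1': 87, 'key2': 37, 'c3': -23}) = ['val0', 'a1', 'key2', 'c3']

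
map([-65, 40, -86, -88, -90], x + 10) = [-55, 50, -76, -78, -80]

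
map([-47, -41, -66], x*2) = [-94, -82, -132]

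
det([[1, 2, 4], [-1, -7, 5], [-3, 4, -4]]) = -130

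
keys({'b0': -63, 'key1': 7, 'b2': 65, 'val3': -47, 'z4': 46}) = ['b0', 'key1', 'b2', 'val3', 'z4']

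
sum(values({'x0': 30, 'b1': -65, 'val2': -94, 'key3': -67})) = -196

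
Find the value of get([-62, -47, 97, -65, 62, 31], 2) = 97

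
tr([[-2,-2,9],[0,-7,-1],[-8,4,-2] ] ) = diagonal: (-2) + (-7) + (-2)
= -11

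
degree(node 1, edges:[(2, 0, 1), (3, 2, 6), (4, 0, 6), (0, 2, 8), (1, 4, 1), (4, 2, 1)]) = 1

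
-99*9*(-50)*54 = 2405700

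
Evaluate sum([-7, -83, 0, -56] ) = -146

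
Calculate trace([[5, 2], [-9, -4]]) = diagonal: 5 + (-4)
= 1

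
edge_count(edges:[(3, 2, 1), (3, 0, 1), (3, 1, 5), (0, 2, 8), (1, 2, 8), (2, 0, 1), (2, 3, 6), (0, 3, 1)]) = 8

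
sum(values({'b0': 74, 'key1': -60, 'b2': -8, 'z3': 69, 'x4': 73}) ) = 74 + (-60) + (-8) + 69 + 73
= 148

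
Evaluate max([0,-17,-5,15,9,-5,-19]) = 15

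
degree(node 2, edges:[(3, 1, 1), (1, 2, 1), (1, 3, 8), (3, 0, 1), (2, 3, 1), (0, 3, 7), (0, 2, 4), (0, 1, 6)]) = incident: (1,2), (2,3), (0,2)
= 3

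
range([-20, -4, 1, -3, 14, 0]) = 34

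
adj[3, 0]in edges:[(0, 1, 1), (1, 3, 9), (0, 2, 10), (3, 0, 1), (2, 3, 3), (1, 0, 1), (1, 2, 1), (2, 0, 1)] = 1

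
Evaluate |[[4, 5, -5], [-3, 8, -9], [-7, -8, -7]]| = -702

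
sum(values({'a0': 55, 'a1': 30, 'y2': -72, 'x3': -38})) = -25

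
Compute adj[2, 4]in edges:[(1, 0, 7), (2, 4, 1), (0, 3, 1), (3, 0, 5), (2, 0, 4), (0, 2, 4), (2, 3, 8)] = 1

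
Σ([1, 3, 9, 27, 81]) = 1 + 3 + 9 + 27 + 81
= 121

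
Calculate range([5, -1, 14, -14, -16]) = 30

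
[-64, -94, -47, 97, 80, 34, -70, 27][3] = 97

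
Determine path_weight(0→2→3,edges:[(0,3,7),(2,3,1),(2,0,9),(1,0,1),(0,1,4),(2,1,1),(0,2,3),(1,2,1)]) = w(0→2)=3 + w(2→3)=1
= 4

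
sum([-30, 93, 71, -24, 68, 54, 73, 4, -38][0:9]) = 271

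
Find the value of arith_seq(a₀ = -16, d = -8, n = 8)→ a_0 = -16 + 0*-8 = -16
a_1 = -16 + 1*-8 = -24
a_2 = -16 + 2*-8 = -32
...
= [-16, -24, -32, -40, -48, -56, -64, -72]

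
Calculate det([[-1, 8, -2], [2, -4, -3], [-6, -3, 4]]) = (1)*(-1)*det([[-4, -3], [-3, 4]]) + (-1)*(8)*det([[2, -3], [-6, 4]]) + (1)*(-2)*det([[2, -4], [-6, -3]])
= 25 + 80 + 60
= 165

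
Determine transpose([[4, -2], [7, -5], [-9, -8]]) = [[4, 7, -9], [-2, -5, -8]]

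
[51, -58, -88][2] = -88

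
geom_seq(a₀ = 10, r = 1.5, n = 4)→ [10.0, 15.0, 22.5, 33.75]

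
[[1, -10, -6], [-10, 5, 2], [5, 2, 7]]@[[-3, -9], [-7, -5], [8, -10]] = [[19, 101], [11, 45], [27, -125]]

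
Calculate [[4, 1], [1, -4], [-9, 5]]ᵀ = [[4, 1, -9], [1, -4, 5]]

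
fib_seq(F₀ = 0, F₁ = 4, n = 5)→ F_2 = F_1 + F_0 = 4
F_3 = F_2 + F_1 = 8
F_4 = F_3 + F_2 = 12
= [0, 4, 4, 8, 12]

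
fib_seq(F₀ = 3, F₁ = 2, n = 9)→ [3, 2, 5, 7, 12, 19, 31, 50, 81]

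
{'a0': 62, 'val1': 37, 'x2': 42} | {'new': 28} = {'a0': 62, 'val1': 37, 'x2': 42, 'new': 28}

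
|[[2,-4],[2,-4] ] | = (2)*(-4) - (-4)*(2)
= 0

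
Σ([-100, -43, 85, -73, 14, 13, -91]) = -195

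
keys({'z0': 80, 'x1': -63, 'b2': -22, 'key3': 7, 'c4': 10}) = ['z0', 'x1', 'b2', 'key3', 'c4']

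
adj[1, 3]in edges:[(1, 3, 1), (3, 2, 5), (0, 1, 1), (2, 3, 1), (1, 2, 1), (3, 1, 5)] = 1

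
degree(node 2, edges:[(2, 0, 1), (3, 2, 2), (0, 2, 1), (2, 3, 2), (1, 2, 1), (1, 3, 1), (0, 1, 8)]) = incident: (2,0), (3,2), (0,2), (2,3), (1,2)
= 5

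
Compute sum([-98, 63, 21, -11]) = (-98) + 63 + 21 + (-11)
= -25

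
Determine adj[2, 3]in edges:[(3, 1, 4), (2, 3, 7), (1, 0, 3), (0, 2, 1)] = 7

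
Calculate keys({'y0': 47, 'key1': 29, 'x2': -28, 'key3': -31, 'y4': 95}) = ['y0', 'key1', 'x2', 'key3', 'y4']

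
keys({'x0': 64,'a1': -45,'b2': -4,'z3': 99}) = ['x0', 'a1', 'b2', 'z3']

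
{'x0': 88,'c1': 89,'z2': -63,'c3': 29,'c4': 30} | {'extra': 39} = {'x0': 88, 'c1': 89, 'z2': -63, 'c3': 29, 'c4': 30, 'extra': 39}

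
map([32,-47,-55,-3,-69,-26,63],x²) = [1024, 2209, 3025, 9, 4761, 676, 3969]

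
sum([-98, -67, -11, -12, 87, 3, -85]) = -183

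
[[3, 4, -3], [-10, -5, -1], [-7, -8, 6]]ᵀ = [[3, -10, -7], [4, -5, -8], [-3, -1, 6]]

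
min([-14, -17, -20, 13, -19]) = -20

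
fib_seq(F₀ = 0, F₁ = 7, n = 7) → [0, 7, 7, 14, 21, 35, 56]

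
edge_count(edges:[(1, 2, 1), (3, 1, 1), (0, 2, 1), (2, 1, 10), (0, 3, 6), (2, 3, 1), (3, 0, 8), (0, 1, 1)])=8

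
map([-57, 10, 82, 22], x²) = (-57)²=3249, (10)²=100, (82)²=6724, (22)²=484
= [3249, 100, 6724, 484]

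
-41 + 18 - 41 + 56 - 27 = -35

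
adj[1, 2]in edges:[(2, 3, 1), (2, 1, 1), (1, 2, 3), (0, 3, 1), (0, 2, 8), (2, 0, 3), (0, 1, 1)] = 3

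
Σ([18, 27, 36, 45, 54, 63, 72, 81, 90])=18 + 27 + 36 + 45 + 54 + 63 + 72 + 81 + 90
= 486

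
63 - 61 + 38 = 40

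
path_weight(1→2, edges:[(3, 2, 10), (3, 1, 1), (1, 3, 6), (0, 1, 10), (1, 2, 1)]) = 1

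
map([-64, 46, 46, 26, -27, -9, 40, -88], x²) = (-64)²=4096, (46)²=2116, (46)²=2116, (26)²=676, (-27)²=729, (-9)²=81, (40)²=1600, (-88)²=7744
= [4096, 2116, 2116, 676, 729, 81, 1600, 7744]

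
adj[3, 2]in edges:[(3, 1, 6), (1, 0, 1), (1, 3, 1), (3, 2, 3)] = 3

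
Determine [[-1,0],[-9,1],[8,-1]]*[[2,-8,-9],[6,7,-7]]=C[0][0] = (-1)*(2) + (0)*(6) = -2
C[0][1] = (-1)*(-8) + (0)*(7) = 8
C[0][2] = (-1)*(-9) + (0)*(-7) = 9
C[1][0] = (-9)*(2) + (1)*(6) = -12
C[1][1] = (-9)*(-8) + (1)*(7) = 79
C[1][2] = (-9)*(-9) + (1)*(-7) = 74
... (3 more cells)
= [[-2, 8, 9], [-12, 79, 74], [10, -71, -65]]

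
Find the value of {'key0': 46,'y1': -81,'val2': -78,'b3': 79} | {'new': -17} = {'key0': 46, 'y1': -81, 'val2': -78, 'b3': 79, 'new': -17}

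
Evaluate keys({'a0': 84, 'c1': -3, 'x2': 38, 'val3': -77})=['a0', 'c1', 'x2', 'val3']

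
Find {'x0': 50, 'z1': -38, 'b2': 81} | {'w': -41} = {'x0': 50, 'z1': -38, 'b2': 81, 'w': -41}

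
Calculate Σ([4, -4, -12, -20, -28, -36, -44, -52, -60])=-252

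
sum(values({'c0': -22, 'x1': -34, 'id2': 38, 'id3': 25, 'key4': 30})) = 37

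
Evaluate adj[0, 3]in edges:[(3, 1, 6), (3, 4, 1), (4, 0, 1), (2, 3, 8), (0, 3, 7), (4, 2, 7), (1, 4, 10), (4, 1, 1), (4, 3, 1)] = 7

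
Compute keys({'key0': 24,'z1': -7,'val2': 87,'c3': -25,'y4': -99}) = ['key0', 'z1', 'val2', 'c3', 'y4']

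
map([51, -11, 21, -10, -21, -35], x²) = [2601, 121, 441, 100, 441, 1225]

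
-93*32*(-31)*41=3782496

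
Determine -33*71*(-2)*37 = 173382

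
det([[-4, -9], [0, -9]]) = 36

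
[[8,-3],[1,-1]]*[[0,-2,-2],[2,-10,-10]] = [[-6, 14, 14], [-2, 8, 8]]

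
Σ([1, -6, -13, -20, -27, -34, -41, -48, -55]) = -243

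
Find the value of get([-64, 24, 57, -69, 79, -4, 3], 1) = 24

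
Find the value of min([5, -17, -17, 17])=-17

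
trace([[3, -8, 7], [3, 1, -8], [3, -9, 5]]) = 9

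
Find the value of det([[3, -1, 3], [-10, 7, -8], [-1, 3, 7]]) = (1)*(3)*det([[7, -8], [3, 7]]) + (-1)*(-1)*det([[-10, -8], [-1, 7]]) + (1)*(3)*det([[-10, 7], [-1, 3]])
= 219 + -78 + -69
= 72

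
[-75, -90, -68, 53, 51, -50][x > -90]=keep x where x > -90: -75✓, -90✗, -68✓, 53✓, 51✓, -50✓
= [-75, -68, 53, 51, -50]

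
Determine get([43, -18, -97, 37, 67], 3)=37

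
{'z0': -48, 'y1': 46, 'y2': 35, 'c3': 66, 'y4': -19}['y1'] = 46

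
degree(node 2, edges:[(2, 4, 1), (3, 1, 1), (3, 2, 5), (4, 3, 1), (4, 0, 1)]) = 2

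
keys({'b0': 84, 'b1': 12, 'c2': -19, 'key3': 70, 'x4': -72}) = ['b0', 'b1', 'c2', 'key3', 'x4']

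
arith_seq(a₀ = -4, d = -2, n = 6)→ a_0 = -4 + 0*-2 = -4
a_1 = -4 + 1*-2 = -6
a_2 = -4 + 2*-2 = -8
...
= [-4, -6, -8, -10, -12, -14]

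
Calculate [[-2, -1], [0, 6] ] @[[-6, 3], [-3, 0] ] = [[15, -6], [-18, 0]]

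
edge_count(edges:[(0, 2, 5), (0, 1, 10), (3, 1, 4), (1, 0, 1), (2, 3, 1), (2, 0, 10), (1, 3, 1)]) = 7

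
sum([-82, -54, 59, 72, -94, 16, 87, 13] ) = (-82) + (-54) + 59 + 72 + (-94) + 16 + 87 + 13
= 17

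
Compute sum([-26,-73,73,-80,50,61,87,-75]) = (-26) + (-73) + 73 + (-80) + 50 + 61 + 87 + (-75)
= 17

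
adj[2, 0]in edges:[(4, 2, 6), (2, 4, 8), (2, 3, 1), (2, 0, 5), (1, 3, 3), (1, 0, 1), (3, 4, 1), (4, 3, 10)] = 5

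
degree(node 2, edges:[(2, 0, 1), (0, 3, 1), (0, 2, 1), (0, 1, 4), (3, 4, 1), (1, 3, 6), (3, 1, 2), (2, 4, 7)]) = incident: (2,0), (0,2), (2,4)
= 3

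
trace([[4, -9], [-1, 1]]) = 5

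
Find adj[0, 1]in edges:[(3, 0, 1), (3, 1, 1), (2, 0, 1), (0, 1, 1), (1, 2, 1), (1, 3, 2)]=1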